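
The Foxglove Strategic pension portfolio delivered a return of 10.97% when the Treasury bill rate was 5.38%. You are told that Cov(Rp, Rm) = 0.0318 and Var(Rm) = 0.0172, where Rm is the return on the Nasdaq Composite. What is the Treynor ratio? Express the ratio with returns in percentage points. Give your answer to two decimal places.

β = Cov / Var = 0.0318 / 0.0172 = 1.8488
Treynor = (Rp − Rf) / β = (10.97% − 5.38%) / 1.8488 = 5.59 / 1.8488 = 3.0236

3.02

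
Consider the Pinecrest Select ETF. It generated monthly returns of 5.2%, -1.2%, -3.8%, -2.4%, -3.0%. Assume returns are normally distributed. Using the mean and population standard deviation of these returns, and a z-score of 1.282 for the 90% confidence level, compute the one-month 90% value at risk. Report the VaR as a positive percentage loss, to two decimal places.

r̄ = (5.2 − 1.2 − 3.8 − 2.4 − 3) / 5 = -5.20 / 5 = -1.0400%
Population std dev = √[52.2720 / 5] = 3.2333%
VaR = −(r̄ − z·σ) = −(-1.0400 − 1.282 × 3.2333) = −(-5.1851) = 5.1851%

5.19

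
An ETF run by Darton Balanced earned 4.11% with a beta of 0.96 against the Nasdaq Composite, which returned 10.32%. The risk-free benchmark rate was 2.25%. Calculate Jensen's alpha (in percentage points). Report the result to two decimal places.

-5.89

CAPM expected return = Rf + β(Rm − Rf) = 2.25% + 0.96 × (10.32% − 2.25%) = 2.25 + 0.96 × 8.07 = 9.9972%
Jensen's α = Rp − E[R] = 4.11% − 9.9972% = -5.8872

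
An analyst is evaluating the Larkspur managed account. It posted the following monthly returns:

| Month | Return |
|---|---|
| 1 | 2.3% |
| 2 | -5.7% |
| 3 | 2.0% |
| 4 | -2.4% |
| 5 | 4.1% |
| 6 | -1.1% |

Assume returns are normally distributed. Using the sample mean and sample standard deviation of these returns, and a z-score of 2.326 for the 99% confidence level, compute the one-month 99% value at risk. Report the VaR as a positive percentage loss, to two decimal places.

Mean return μ = -0.80 / 6 = -0.1333%
Sample std dev = √[65.4533 / 5] = 3.6181%
VaR = −(μ − z·σ) = −(-0.1333 − 2.326 × 3.6181) = −(-8.5490) = 8.5490%

8.55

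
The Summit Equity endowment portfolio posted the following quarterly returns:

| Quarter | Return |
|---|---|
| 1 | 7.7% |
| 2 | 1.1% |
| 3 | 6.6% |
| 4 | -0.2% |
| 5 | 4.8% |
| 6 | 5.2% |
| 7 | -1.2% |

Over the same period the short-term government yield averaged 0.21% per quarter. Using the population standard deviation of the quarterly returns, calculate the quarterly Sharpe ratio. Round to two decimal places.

r̄ = (7.7 + 1.1 + 6.6 − 0.2 + 4.8 + 5.2 − 1.2) / 7 = 3.4286%
Population σ = √[Σ(r − r̄)² / 7] = √[73.3343 / 7] = √10.4763 = 3.2367%
Sharpe = (r̄ − rf) / σ = (3.4286 − 0.21) / 3.2367 = 3.2186 / 3.2367 = 0.9944

0.99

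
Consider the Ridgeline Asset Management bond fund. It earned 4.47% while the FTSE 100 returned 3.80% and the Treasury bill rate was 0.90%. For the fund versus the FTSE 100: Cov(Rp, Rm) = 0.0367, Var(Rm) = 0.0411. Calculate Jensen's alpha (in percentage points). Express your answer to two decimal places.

0.98

β = Cov / Var = 0.0367 / 0.0411 = 0.8929
E[R] = Rf + β(Rm − Rf) = 0.90% + 0.8929 × (3.80% − 0.90%) = 3.4894%
α = Rp − E[R] = 4.47% − 3.4894% = 0.9806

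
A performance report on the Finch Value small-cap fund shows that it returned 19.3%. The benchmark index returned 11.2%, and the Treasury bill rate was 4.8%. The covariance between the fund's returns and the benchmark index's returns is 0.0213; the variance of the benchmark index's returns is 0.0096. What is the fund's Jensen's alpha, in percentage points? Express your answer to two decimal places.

β = Cov / Var = 0.0213 / 0.0096 = 2.2188
E[R] = Rf + β(Rm − Rf) = 4.8% + 2.2188 × (11.2% − 4.8%) = 19.0003%
α = Rp − E[R] = 19.3% − 19.0003% = 0.2997

0.30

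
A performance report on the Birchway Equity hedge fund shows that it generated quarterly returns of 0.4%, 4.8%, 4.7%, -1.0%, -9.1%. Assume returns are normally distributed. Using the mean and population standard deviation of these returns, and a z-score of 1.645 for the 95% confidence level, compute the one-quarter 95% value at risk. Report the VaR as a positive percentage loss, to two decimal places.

8.40

r̄ = (0.4 + 4.8 + 4.7 − 1 − 9.1) / 5 = -0.0400%
Population σ = √[Σ(r − r̄)² / 5] = √[129.0920 / 5] = √25.8184 = 5.0812%
VaR = −(r̄ − z·σ) = −(-0.0400 − 1.645 × 5.0812) = −(-8.3986) = 8.3986%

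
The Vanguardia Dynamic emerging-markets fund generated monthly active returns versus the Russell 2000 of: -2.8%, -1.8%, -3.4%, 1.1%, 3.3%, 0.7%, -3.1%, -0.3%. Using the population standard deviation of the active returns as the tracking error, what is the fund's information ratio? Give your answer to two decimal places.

Mean return μ = -6.30 / 8 = -0.7875%
Population σ = √[Σ(r − μ)² / 8] = √[39.9688 / 8] = √4.9961 = 2.2352%
IR = μ / tracking error = -0.7875 / 2.2352 = -0.3523

-0.35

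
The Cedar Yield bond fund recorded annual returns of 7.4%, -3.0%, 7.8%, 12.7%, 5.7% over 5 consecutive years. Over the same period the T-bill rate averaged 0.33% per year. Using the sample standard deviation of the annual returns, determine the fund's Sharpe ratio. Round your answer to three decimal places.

1.011

Mean return μ = 30.60 / 5 = 6.1200%
Σ(r − μ)² = 131.1080; sample σ = √(131.1080/4) = 5.7251%
Sharpe = (μ − rf) / σ = (6.1200 − 0.33) / 5.7251 = 5.7900 / 5.7251 = 1.0113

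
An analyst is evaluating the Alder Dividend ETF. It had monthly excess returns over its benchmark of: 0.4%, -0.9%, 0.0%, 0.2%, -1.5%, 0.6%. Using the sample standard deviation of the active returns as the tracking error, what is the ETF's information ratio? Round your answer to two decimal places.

-0.24

μ = (0.4 − 0.9 + 0 + 0.2 − 1.5 + 0.6) / 6 = -0.2000%
Σ(r − μ)² = 3.3800; sample σ = √(3.3800/5) = 0.8222%
IR = μ / tracking error = -0.2000 / 0.8222 = -0.2432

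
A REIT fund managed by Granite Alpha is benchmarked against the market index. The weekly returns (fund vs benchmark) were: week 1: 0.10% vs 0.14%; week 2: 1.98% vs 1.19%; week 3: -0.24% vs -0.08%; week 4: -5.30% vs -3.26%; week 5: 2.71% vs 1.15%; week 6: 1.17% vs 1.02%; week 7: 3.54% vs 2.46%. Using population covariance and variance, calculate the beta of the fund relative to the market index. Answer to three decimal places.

r̄p = 0.5657%,  r̄m = 0.3743%
Cov = Σ(rp − r̄p)(rm − r̄m) / 7 = 4.4576
Var(rm) = Σ(rm − r̄m)² / 7 = 2.7862
β = Cov / Var = 4.4576 / 2.7862 = 1.5999

1.600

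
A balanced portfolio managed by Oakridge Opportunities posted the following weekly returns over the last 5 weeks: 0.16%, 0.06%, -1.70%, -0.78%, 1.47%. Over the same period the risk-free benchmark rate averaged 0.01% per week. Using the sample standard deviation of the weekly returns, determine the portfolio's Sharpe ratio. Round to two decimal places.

μ = (0.16 + 0.06 − 1.7 − 0.78 + 1.47) / 5 = -0.1580%
Σ(r − μ)² = (0.16 − (-0.1580))² + (0.06 − (-0.1580))² + (-1.7 − (-0.1580))² + … = 5.5637
sample σ = √(5.5637 / 4) = √1.3909 = 1.1794%
Sharpe = (μ − rf) / σ = (-0.1580 − 0.01) / 1.1794 = -0.1680 / 1.1794 = -0.1424

-0.14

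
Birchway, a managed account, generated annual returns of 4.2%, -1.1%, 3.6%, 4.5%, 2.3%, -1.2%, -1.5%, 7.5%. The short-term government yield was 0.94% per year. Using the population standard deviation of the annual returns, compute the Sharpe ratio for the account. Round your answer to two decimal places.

r̄ = (4.2 − 1.1 + 3.6 + 4.5 + 2.3 − 1.2 − 1.5 + 7.5) / 8 = 2.2875%
Population σ = √[Σ(r − r̄)² / 8] = √[75.4288 / 8] = √9.4286 = 3.0706%
Sharpe = (r̄ − rf) / σ = (2.2875 − 0.94) / 3.0706 = 1.3475 / 3.0706 = 0.4388

0.44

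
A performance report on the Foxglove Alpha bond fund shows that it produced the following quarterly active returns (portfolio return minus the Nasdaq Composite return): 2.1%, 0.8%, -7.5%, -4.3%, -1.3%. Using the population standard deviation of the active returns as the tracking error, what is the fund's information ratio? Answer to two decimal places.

-0.59

μ = (2.1 + 0.8 − 7.5 − 4.3 − 1.3) / 5 = -2.0400%
Σ(r − μ)² = (2.1 − (-2.0400))² + (0.8 − (-2.0400))² + … = 60.6720
σ = √[60.6720 / 5] = 3.4834%
IR = μ / tracking error = -2.0400 / 3.4834 = -0.5856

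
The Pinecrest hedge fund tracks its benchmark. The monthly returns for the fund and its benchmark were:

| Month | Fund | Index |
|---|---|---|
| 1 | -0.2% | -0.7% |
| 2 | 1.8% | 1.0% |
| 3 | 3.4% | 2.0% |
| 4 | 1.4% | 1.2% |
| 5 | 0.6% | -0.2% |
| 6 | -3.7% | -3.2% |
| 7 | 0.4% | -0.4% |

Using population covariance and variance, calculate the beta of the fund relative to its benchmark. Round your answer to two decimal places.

1.28

r̄p = 0.5286%,  r̄m = -0.0429%
Cov = Σ(rp − r̄p)(rm − r̄m) / 7 = 3.1627
Var(rm) = Σ(rm − r̄m)² / 7 = 2.4796
β = Cov / Var = 3.1627 / 2.4796 = 1.2755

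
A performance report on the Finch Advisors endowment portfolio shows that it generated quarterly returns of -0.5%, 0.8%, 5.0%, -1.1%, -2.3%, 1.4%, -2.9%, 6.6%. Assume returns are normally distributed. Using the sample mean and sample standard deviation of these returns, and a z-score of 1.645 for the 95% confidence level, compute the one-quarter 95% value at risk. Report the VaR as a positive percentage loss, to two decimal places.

4.69

r̄ = (-0.5 + 0.8 + 5 − 1.1 − 2.3 + 1.4 − 2.9 + 6.6) / 8 = 7.00 / 8 = 0.8750%
Σ(r − r̄)² = (-0.5 − 0.8750)² + (0.8 − 0.8750)² + (5 − 0.8750)² + … = 80.1950
sample σ = √(80.1950 / 7) = √11.4564 = 3.3847%
VaR = −(r̄ − z·σ) = −(0.8750 − 1.645 × 3.3847) = −(-4.6928) = 4.6928%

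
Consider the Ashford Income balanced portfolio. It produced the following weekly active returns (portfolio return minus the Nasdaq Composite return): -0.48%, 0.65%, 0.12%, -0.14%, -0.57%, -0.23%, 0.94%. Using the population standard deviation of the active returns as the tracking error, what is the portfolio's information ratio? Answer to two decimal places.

0.08

μ = (-0.48 + 0.65 + 0.12 − 0.14 − 0.57 − 0.23 + 0.94) / 7 = 0.290 / 7 = 0.0414%
Σ(r − μ)² = 1.9363; population σ = √(1.9363/7) = 0.5259%
IR = μ / tracking error = 0.0414 / 0.5259 = 0.0787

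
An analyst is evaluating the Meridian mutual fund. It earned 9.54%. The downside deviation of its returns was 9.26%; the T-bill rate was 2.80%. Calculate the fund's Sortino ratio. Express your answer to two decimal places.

Sortino = (Rp − Rf) / σd = (9.54% − 2.80%) / 9.26% = 6.74% / 9.26% = 0.7279

0.73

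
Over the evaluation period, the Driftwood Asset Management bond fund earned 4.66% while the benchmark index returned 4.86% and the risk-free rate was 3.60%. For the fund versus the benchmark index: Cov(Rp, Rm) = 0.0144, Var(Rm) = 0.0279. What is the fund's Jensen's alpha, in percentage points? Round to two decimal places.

β = Cov / Var = 0.0144 / 0.0279 = 0.5161
E[R] = Rf + β(Rm − Rf) = 3.60% + 0.5161 × (4.86% − 3.60%) = 4.2503%
α = Rp − E[R] = 4.66% − 4.2503% = 0.4097

0.41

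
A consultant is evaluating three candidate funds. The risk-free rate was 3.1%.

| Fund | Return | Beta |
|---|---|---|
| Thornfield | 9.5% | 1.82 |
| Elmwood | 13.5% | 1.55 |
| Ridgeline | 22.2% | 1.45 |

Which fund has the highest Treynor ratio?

Thornfield: Treynor = (9.5% − 3.1%) / 1.82 = 3.516
Elmwood: Treynor = (13.5% − 3.1%) / 1.55 = 6.710
Ridgeline: Treynor = (22.2% − 3.1%) / 1.45 = 13.172
Highest: Ridgeline (13.172).

Ridgeline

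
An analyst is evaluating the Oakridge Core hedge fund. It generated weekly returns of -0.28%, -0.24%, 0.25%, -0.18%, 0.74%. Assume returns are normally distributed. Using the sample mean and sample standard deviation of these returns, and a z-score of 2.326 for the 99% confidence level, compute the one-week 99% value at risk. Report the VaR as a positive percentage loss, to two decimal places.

0.96

Mean return r̄ = 0.290 / 5 = 0.0580%
Σ(r − r̄)² = (-0.28 − 0.0580)² + (-0.24 − 0.0580)² + (0.25 − 0.0580)² + … = 0.7617
σ = √[0.7617 / 4] = 0.4364%
VaR = −(r̄ − z·σ) = −(0.0580 − 2.326 × 0.4364) = −(-0.9571) = 0.9571%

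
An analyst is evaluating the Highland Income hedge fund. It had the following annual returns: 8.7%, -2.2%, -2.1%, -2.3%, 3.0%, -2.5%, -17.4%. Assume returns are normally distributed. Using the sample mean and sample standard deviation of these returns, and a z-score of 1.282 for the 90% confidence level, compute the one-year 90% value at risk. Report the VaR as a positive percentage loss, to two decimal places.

r̄ = (8.7 − 2.2 − 2.1 − 2.3 + 3 − 2.5 − 17.4) / 7 = -2.1143%
Sample σ = √[Σ(r − r̄)² / 6] = √[376.9486 / 6] = √62.8248 = 7.9262%
VaR = −(r̄ − z·σ) = −(-2.1143 − 1.282 × 7.9262) = −(-12.2757) = 12.2757%

12.28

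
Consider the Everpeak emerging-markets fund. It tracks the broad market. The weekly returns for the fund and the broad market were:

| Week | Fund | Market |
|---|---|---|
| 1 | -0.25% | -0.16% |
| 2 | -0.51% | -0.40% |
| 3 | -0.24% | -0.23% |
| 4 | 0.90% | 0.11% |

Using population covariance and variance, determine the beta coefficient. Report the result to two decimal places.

2.82

r̄p = -0.0250%,  r̄m = -0.1700%
Cov = Σ(rp − r̄p)(rm − r̄m) / 4 = 0.0953
Var(rm) = Σ(rm − r̄m)² / 4 = 0.0338
β = Cov / Var = 0.0953 / 0.0338 = 2.8195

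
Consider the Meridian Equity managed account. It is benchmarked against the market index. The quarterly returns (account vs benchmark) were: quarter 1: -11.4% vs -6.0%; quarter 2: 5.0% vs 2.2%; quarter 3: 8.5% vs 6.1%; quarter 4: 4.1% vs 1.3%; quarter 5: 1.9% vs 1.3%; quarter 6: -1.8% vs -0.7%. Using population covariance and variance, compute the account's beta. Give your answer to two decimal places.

1.72

r̄p = 1.0500%,  r̄m = 0.7000%
Cov = Σ(rp − r̄p)(rm − r̄m) / 6 = 22.6500
Var(rm) = Σ(rm − r̄m)² / 6 = 13.1633
β = Cov / Var = 22.6500 / 13.1633 = 1.7207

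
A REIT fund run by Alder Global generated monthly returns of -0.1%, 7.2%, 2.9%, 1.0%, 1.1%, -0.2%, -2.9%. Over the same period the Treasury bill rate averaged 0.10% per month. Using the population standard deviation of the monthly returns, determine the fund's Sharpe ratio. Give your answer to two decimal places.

0.41

Mean return μ = 9.00 / 7 = 1.2857%
Σ(r − μ)² = 59.3486; population σ = √(59.3486/7) = 2.9118%
Sharpe = (μ − rf) / σ = (1.2857 − 0.1) / 2.9118 = 1.1857 / 2.9118 = 0.4072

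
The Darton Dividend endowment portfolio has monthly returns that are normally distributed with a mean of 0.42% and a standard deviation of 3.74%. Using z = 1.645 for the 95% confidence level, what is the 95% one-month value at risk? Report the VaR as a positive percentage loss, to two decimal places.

VaR (as % loss) = −(μ − z·σ) = −(0.42% − 1.645 × 3.74%) = −(-5.7323%) = 5.7323%

5.73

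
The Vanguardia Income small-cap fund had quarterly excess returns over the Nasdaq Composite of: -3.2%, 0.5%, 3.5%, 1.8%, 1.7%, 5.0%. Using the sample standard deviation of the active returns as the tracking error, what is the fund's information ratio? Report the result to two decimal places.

r̄ = (-3.2 + 0.5 + 3.5 + 1.8 + 1.7 + 5) / 6 = 1.5500%
Σ(r − r̄)² = 39.4550; sample σ = √(39.4550/5) = 2.8091%
IR = r̄ / tracking error = 1.5500 / 2.8091 = 0.5518

0.55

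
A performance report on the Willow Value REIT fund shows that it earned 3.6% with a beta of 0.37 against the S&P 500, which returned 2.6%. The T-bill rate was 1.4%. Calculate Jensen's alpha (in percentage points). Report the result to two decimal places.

CAPM expected return = Rf + β(Rm − Rf) = 1.4% + 0.37 × (2.6% − 1.4%) = 1.4 + 0.37 × 1.20 = 1.8440%
Jensen's α = Rp − E[R] = 3.6% − 1.8440% = 1.7560

1.76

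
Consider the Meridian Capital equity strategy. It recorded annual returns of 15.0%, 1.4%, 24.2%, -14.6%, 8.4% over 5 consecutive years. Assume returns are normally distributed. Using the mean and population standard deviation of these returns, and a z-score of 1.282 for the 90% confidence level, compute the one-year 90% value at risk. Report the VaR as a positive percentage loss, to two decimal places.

μ = (15 + 1.4 + 24.2 − 14.6 + 8.4) / 5 = 34.40 / 5 = 6.8800%
Population σ = √[Σ(r − μ)² / 5] = √[859.6480 / 5] = √171.9296 = 13.1122%
VaR = −(μ − z·σ) = −(6.8800 − 1.282 × 13.1122) = −(-9.9298) = 9.9298%

9.93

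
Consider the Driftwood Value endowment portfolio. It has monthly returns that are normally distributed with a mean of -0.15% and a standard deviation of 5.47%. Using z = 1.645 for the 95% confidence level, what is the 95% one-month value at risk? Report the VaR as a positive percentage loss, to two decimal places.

VaR (as % loss) = −(μ − z·σ) = −(-0.15% − 1.645 × 5.47%) = −(-9.14815%) = 9.14815%

9.15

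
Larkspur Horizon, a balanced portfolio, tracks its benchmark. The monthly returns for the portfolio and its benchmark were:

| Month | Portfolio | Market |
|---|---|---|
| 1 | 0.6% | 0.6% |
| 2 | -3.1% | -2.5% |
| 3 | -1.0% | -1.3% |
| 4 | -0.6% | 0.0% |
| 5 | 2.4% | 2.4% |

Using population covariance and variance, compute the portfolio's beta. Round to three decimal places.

1.069

r̄p = -0.3400%,  r̄m = -0.1600%
Cov = Σ(rp − r̄p)(rm − r̄m) / 5 = 2.9796
Var(rm) = Σ(rm − r̄m)² / 5 = 2.7864
β = Cov / Var = 2.9796 / 2.7864 = 1.0693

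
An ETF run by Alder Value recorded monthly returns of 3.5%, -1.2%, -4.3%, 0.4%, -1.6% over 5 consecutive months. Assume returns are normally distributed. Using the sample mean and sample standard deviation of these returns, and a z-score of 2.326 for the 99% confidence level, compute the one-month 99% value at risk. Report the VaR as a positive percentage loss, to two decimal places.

7.31

μ = (3.5 − 1.2 − 4.3 + 0.4 − 1.6) / 5 = -0.6400%
Σ(r − μ)² = (3.5 − (-0.6400))² + (-1.2 − (-0.6400))² + (-4.3 − (-0.6400))² + … = 32.8520
σ = √[32.8520 / 4] = 2.8658%
VaR = −(μ − z·σ) = −(-0.6400 − 2.326 × 2.8658) = −(-7.3059) = 7.3059%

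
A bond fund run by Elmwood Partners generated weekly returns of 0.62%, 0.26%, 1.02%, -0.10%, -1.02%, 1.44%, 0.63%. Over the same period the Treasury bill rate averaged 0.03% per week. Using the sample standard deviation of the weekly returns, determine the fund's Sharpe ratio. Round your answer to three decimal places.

0.471

Mean return r̄ = 2.850 / 7 = 0.4071%
Sample σ = √[Σ(r − r̄)² / 6] = √[3.8529 / 6] = √0.6422 = 0.8014%
Sharpe = (r̄ − rf) / σ = (0.4071 − 0.03) / 0.8014 = 0.3771 / 0.8014 = 0.4706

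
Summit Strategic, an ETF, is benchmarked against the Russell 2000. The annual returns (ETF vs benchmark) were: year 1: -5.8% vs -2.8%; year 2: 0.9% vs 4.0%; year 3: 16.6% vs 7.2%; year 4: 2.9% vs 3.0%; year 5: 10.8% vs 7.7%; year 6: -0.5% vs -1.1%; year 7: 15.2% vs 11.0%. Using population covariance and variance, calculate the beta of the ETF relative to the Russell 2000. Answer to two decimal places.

1.59

r̄p = 5.7286%,  r̄m = 4.1429%
Cov = Σ(rp − r̄p)(rm − r̄m) / 7 = 33.2631
Var(rm) = Σ(rm − r̄m)² / 7 = 20.8624
β = Cov / Var = 33.2631 / 20.8624 = 1.5944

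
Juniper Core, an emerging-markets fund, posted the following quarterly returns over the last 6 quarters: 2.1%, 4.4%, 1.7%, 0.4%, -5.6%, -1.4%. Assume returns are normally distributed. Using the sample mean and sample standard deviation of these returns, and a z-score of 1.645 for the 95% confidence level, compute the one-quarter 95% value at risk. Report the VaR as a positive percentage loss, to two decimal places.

r̄ = (2.1 + 4.4 + 1.7 + 0.4 − 5.6 − 1.4) / 6 = 0.2667%
Σ(r − r̄)² = 59.7133; sample σ = √(59.7133/5) = 3.4558%
VaR = −(r̄ − z·σ) = −(0.2667 − 1.645 × 3.4558) = −(-5.4181) = 5.4181%

5.42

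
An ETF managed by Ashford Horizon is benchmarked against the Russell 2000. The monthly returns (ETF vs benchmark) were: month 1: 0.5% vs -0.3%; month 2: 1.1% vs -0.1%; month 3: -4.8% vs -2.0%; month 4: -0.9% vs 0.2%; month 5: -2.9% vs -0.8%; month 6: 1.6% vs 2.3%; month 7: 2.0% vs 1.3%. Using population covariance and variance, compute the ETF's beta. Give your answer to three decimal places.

r̄p = -0.4857%,  r̄m = 0.0857%
Cov = Σ(rp − r̄p)(rm − r̄m) / 7 = 2.5788
Var(rm) = Σ(rm − r̄m)² / 7 = 1.6727
β = Cov / Var = 2.5788 / 1.6727 = 1.5417

1.542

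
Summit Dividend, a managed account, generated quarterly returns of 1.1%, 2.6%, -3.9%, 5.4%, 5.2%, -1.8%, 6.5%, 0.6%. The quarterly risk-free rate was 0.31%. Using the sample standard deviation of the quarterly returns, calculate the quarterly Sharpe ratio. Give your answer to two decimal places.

0.45

r̄ = (1.1 + 2.6 − 3.9 + 5.4 + 5.2 − 1.8 + 6.5 + 0.6) / 8 = 1.9625%
Sample σ = √[Σ(r − r̄)² / 7] = √[94.4188 / 7] = √13.4884 = 3.6727%
Sharpe = (r̄ − rf) / σ = (1.9625 − 0.31) / 3.6727 = 1.6525 / 3.6727 = 0.4499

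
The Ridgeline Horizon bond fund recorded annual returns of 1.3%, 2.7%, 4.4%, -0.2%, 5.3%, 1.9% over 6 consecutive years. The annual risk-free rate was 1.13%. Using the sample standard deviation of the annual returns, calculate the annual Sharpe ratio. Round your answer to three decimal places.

Mean return μ = 15.40 / 6 = 2.5667%
Σ(r − μ)² = 20.5533; sample σ = √(20.5533/5) = 2.0275%
Sharpe = (μ − rf) / σ = (2.5667 − 1.13) / 2.0275 = 1.4367 / 2.0275 = 0.7086

0.709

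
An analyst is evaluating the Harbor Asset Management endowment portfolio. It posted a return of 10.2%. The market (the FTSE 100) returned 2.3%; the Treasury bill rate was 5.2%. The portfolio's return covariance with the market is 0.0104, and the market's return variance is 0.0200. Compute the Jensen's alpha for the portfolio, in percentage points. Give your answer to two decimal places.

6.51

β = Cov / Var = 0.0104 / 0.0200 = 0.5200
E[R] = Rf + β(Rm − Rf) = 5.2% + 0.5200 × (2.3% − 5.2%) = 3.6920%
α = Rp − E[R] = 10.2% − 3.6920% = 6.5080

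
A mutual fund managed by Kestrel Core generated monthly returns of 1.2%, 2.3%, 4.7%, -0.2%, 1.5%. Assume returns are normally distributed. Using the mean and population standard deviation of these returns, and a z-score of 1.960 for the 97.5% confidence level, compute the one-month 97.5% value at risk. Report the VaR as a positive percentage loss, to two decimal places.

1.27

μ = (1.2 + 2.3 + 4.7 − 0.2 + 1.5) / 5 = 9.50 / 5 = 1.9000%
Population std dev = √[13.0600 / 5] = 1.6162%
VaR = −(μ − z·σ) = −(1.9000 − 1.960 × 1.6162) = −(-1.2678) = 1.2678%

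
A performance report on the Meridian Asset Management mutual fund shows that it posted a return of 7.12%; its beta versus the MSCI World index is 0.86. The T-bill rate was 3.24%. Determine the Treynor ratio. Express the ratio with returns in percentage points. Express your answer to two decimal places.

Treynor = (Rp − Rf) / β = (7.12% − 3.24%) / 0.86 = 3.88 / 0.86 = 4.5116

4.51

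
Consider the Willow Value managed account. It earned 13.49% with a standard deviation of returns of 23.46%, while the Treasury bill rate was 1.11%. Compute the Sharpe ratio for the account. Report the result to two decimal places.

Sharpe = (Rp − Rf) / σp = (13.49% − 1.11%) / 23.46% = 12.38% / 23.46% = 0.5277

0.53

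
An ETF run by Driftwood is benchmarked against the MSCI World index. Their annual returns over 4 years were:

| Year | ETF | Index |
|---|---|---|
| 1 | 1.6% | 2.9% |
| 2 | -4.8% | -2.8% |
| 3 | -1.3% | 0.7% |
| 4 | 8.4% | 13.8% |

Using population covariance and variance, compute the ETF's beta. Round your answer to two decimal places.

r̄p = 0.9750%,  r̄m = 3.6500%
Cov = Σ(rp − r̄p)(rm − r̄m) / 4 = 29.7138
Var(rm) = Σ(rm − r̄m)² / 4 = 38.4725
β = Cov / Var = 29.7138 / 38.4725 = 0.7723

0.77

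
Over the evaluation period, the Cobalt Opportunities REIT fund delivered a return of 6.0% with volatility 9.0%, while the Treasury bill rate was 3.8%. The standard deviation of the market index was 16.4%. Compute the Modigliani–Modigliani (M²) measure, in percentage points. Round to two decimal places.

7.81

Sharpe = (Rp − Rf) / σp = (6.0% − 3.8%) / 9.0% = 0.2444
M² = Rf + Sharpe × σm = 3.8% + 0.2444 × 16.4% = 7.8082%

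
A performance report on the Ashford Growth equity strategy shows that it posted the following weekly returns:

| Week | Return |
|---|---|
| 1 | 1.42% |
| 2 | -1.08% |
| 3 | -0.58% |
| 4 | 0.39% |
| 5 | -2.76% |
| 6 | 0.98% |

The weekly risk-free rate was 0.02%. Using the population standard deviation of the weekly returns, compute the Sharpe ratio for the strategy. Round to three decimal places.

r̄ = (1.42 − 1.08 − 0.58 + 0.39 − 2.76 + 0.98) / 6 = -0.2717%
Σ(r − r̄)² = 11.8065; population σ = √(11.8065/6) = 1.4028%
Sharpe = (r̄ − rf) / σ = (-0.2717 − 0.02) / 1.4028 = -0.2917 / 1.4028 = -0.2079

-0.208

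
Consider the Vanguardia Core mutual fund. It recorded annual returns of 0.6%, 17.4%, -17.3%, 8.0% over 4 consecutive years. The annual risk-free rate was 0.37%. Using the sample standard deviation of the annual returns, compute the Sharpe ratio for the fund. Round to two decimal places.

0.12

Mean return r̄ = 8.70 / 4 = 2.1750%
Sample σ = √[Σ(r − r̄)² / 3] = √[647.4875 / 3] = √215.8292 = 14.6911%
Sharpe = (r̄ − rf) / σ = (2.1750 − 0.37) / 14.6911 = 1.8050 / 14.6911 = 0.1229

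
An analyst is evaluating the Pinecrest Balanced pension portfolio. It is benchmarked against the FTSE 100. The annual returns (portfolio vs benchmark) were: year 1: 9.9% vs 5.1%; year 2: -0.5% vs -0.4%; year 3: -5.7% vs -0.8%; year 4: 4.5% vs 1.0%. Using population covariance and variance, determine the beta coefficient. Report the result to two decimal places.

r̄p = 2.0500%,  r̄m = 1.2250%
Cov = Σ(rp − r̄p)(rm − r̄m) / 4 = 12.4263
Var(rm) = Σ(rm − r̄m)² / 4 = 5.4519
β = Cov / Var = 12.4263 / 5.4519 = 2.2793

2.28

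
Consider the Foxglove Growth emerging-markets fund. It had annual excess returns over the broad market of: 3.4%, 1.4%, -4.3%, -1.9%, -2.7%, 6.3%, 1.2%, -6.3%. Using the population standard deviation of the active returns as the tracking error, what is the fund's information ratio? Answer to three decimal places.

μ = (3.4 + 1.4 − 4.3 − 1.9 − 2.7 + 6.3 + 1.2 − 6.3) / 8 = -2.90 / 8 = -0.3625%
Σ(r − μ)² = (3.4 − (-0.3625))² + (1.4 − (-0.3625))² + … = 122.6788
σ = √[122.6788 / 8] = 3.9160%
IR = μ / tracking error = -0.3625 / 3.9160 = -0.0926

-0.093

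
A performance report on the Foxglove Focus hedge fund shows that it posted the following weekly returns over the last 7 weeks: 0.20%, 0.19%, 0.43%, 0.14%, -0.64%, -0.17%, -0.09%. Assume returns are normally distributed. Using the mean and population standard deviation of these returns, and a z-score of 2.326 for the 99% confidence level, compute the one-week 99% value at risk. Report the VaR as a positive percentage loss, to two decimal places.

0.74

Mean return r̄ = 0.060 / 7 = 0.0086%
Population std dev = √[0.7267 / 7] = 0.3222%
VaR = −(r̄ − z·σ) = −(0.0086 − 2.326 × 0.3222) = −(-0.7408) = 0.7408%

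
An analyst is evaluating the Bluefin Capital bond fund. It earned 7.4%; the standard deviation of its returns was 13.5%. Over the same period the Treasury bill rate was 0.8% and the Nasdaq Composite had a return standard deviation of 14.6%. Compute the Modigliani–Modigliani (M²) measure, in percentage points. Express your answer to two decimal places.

7.94

Sharpe = (Rp − Rf) / σp = (7.4% − 0.8%) / 13.5% = 0.4889
M² = Rf + Sharpe × σm = 0.8% + 0.4889 × 14.6% = 7.9379%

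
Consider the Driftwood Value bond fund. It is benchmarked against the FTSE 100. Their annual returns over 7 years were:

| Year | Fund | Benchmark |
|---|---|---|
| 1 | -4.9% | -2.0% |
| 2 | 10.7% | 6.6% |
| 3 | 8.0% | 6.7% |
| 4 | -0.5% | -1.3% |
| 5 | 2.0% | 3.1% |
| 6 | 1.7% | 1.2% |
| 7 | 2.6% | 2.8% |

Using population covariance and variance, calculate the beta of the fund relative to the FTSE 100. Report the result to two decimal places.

1.44

r̄p = 2.8000%,  r̄m = 2.4429%
Cov = Σ(rp − r̄p)(rm − r̄m) / 7 = 14.6157
Var(rm) = Σ(rm − r̄m)² / 7 = 10.1796
β = Cov / Var = 14.6157 / 10.1796 = 1.4358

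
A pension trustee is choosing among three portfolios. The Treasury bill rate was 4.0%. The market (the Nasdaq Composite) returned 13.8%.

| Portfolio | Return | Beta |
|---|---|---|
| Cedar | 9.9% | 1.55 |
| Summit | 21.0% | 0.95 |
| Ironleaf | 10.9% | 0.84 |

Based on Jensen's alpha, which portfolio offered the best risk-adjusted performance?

Summit

Cedar: α = 9.9% − [4.0% + 1.55 × (13.8% − 4.0%)] = -9.290
Summit: α = 21.0% − [4.0% + 0.95 × (13.8% − 4.0%)] = 7.690
Ironleaf: α = 10.9% − [4.0% + 0.84 × (13.8% − 4.0%)] = -1.332
Highest: Summit (7.690).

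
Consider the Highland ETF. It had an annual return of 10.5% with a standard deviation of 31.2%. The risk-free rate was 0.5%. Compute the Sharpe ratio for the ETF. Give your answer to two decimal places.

0.32

Sharpe = (Rp − Rf) / σp = (10.5% − 0.5%) / 31.2% = 10.00% / 31.2% = 0.3205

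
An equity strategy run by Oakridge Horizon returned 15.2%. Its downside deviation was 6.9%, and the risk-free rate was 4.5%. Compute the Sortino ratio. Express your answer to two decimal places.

Sortino = (Rp − Rf) / σd = (15.2% − 4.5%) / 6.9% = 10.70% / 6.9% = 1.5507

1.55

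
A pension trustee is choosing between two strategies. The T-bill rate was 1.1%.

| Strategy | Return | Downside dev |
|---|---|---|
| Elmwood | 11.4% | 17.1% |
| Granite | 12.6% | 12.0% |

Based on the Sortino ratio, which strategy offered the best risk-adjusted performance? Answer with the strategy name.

Granite

Elmwood: Sortino ratio = (11.4% − 1.1%) / 17.1% = 0.602
Granite: Sortino ratio = (12.6% − 1.1%) / 12.0% = 0.958
Highest: Granite (0.958).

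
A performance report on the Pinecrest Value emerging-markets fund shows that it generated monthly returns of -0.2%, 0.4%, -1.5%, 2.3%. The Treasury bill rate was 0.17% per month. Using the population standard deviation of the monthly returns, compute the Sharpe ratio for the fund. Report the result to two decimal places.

0.06

μ = (-0.2 + 0.4 − 1.5 + 2.3) / 4 = 0.2500%
Σ(r − μ)² = 7.4900; population σ = √(7.4900/4) = 1.3684%
Sharpe = (μ − rf) / σ = (0.2500 − 0.17) / 1.3684 = 0.0800 / 1.3684 = 0.0585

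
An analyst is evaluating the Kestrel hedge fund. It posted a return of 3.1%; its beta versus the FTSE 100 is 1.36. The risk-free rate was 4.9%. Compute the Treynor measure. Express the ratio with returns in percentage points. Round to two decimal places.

Treynor = (Rp − Rf) / β = (3.1% − 4.9%) / 1.36 = -1.80 / 1.36 = -1.3235

-1.32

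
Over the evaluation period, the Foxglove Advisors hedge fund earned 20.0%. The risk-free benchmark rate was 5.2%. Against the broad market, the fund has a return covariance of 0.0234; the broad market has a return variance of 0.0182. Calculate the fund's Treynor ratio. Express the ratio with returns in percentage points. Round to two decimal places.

11.51

β = Cov / Var = 0.0234 / 0.0182 = 1.2857
Treynor = (Rp − Rf) / β = (20.0% − 5.2%) / 1.2857 = 14.80 / 1.2857 = 11.5112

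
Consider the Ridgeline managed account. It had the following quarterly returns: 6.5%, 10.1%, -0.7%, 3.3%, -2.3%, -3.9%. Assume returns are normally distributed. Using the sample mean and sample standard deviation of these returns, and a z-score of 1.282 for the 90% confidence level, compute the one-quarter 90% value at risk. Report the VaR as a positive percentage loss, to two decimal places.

r̄ = (6.5 + 10.1 − 0.7 + 3.3 − 2.3 − 3.9) / 6 = 13.00 / 6 = 2.1667%
Σ(r − r̄)² = 147.9733; sample σ = √(147.9733/5) = 5.4401%
VaR = −(r̄ − z·σ) = −(2.1667 − 1.282 × 5.4401) = −(-4.8075) = 4.8075%

4.81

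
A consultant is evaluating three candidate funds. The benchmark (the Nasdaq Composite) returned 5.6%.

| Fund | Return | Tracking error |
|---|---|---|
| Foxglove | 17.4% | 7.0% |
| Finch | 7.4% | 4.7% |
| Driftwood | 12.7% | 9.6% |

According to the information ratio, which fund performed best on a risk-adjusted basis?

Foxglove: IR = (17.4% − 5.6%) / 7.0% = 1.686
Finch: IR = (7.4% − 5.6%) / 4.7% = 0.383
Driftwood: IR = (12.7% − 5.6%) / 9.6% = 0.740
Highest: Foxglove (1.686).

Foxglove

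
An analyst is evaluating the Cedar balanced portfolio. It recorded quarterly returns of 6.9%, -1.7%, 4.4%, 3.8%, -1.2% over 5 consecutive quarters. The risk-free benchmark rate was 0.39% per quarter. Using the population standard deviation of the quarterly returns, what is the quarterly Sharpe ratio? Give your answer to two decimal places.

Mean return r̄ = 12.20 / 5 = 2.4400%
Σ(r − r̄)² = (6.9 − 2.4400)² + (-1.7 − 2.4400)² + (4.4 − 2.4400)² + … = 55.9720
σ = √[55.9720 / 5] = 3.3458%
Sharpe = (r̄ − rf) / σ = (2.4400 − 0.39) / 3.3458 = 2.0500 / 3.3458 = 0.6127

0.61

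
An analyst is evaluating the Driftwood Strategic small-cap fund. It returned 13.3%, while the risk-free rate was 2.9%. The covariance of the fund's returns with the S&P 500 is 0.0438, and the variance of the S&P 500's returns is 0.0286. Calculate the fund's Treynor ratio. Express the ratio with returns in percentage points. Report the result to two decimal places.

6.79

β = Cov / Var = 0.0438 / 0.0286 = 1.5315
Treynor = (Rp − Rf) / β = (13.3% − 2.9%) / 1.5315 = 10.40 / 1.5315 = 6.7907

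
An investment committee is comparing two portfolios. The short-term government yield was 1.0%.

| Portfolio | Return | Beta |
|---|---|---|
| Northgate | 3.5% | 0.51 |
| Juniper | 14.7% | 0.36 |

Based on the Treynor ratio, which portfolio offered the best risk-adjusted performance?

Juniper

Northgate: Treynor = (3.5% − 1.0%) / 0.51 = 4.902
Juniper: Treynor = (14.7% − 1.0%) / 0.36 = 38.056
Highest: Juniper (38.056).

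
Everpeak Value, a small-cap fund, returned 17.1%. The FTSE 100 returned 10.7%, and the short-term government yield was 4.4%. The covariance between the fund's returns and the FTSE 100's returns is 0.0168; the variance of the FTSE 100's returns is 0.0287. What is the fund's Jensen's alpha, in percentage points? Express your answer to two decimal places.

9.01

β = Cov / Var = 0.0168 / 0.0287 = 0.5854
E[R] = Rf + β(Rm − Rf) = 4.4% + 0.5854 × (10.7% − 4.4%) = 8.0880%
α = Rp − E[R] = 17.1% − 8.0880% = 9.0120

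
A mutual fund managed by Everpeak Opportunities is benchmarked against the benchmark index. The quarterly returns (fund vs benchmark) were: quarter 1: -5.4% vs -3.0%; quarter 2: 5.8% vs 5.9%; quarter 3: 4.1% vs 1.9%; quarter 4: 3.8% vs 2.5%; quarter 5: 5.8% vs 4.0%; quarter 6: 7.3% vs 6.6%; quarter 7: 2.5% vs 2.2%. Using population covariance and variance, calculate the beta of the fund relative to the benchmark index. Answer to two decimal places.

r̄p = 3.4143%,  r̄m = 2.8714%
Cov = Σ(rp − r̄p)(rm − r̄m) / 7 = 10.8518
Var(rm) = Σ(rm − r̄m)² / 7 = 8.6220
β = Cov / Var = 10.8518 / 8.6220 = 1.2586

1.26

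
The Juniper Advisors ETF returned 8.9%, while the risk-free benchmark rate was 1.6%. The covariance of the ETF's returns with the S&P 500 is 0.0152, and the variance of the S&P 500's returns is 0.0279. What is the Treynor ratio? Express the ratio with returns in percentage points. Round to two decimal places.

β = Cov / Var = 0.0152 / 0.0279 = 0.5448
Treynor = (Rp − Rf) / β = (8.9% − 1.6%) / 0.5448 = 7.30 / 0.5448 = 13.3994

13.40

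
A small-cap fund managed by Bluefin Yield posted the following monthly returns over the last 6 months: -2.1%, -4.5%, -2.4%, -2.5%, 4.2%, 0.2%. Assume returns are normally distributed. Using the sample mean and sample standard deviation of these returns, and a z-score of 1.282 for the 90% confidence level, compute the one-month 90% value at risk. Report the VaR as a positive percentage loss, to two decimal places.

r̄ = (-2.1 − 4.5 − 2.4 − 2.5 + 4.2 + 0.2) / 6 = -7.10 / 6 = -1.1833%
Σ(r − r̄)² = (-2.1 − (-1.1833))² + (-4.5 − (-1.1833))² + (-2.4 − (-1.1833))² + … = 45.9483
σ = √[45.9483 / 5] = 3.0314%
VaR = −(r̄ − z·σ) = −(-1.1833 − 1.282 × 3.0314) = −(-5.0696) = 5.0696%

5.07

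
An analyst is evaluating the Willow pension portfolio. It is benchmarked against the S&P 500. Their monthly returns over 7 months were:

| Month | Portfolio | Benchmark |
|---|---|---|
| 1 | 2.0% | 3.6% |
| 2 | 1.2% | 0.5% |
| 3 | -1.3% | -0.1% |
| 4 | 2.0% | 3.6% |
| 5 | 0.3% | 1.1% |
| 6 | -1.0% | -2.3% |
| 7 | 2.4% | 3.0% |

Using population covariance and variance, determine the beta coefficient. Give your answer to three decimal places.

r̄p = 0.8000%,  r̄m = 1.3429%
Cov = Σ(rp − r̄p)(rm − r̄m) / 7 = 2.4914
Var(rm) = Σ(rm − r̄m)² / 7 = 4.1510
β = Cov / Var = 2.4914 / 4.1510 = 0.6002

0.600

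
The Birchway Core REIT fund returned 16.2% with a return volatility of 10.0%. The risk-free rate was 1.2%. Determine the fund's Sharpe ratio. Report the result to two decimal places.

Sharpe = (Rp − Rf) / σp = (16.2% − 1.2%) / 10.0% = 15.00% / 10.0% = 1.5000

1.50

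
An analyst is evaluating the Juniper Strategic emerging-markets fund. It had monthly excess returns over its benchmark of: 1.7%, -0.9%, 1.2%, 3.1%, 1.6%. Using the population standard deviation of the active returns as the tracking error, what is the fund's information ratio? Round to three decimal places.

μ = (1.7 − 0.9 + 1.2 + 3.1 + 1.6) / 5 = 6.70 / 5 = 1.3400%
Σ(r − μ)² = (1.7 − 1.3400)² + (-0.9 − 1.3400)² + (1.2 − 1.3400)² + … = 8.3320
population σ = √(8.3320 / 5) = √1.6664 = 1.2909%
IR = μ / tracking error = 1.3400 / 1.2909 = 1.0380

1.038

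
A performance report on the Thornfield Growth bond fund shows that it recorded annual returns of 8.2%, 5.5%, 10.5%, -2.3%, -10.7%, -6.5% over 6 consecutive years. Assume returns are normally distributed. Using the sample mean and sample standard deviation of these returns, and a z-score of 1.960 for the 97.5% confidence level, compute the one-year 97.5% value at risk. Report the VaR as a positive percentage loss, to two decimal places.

15.99

Mean return μ = 4.70 / 6 = 0.7833%
Σ(r − μ)² = (8.2 − 0.7833)² + (5.5 − 0.7833)² + … = 366.0883
sample σ = √(366.0883 / 5) = √73.2177 = 8.5567%
VaR = −(μ − z·σ) = −(0.7833 − 1.960 × 8.5567) = −(-15.9878) = 15.9878%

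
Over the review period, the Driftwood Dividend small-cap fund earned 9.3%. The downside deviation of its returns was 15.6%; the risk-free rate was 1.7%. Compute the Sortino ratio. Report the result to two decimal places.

0.49

Sortino = (Rp − Rf) / σd = (9.3% − 1.7%) / 15.6% = 7.60% / 15.6% = 0.4872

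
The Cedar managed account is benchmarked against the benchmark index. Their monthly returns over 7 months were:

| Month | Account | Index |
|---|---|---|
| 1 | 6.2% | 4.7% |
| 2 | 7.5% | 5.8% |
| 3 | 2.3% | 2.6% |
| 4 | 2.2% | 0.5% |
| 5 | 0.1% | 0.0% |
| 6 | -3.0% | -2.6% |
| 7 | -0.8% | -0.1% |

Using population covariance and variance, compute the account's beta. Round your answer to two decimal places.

1.24

r̄p = 2.0714%,  r̄m = 1.5571%
Cov = Σ(rp − r̄p)(rm − r̄m) / 7 = 9.2888
Var(rm) = Σ(rm − r̄m)² / 7 = 7.5053
β = Cov / Var = 9.2888 / 7.5053 = 1.2376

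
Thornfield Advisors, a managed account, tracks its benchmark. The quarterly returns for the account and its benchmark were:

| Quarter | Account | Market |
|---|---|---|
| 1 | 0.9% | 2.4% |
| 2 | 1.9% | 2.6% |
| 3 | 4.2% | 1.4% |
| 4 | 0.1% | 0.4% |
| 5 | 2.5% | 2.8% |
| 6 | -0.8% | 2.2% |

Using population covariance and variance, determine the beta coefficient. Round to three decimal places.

r̄p = 1.4667%,  r̄m = 1.9667%
Cov = Σ(rp − r̄p)(rm − r̄m) / 6 = 0.1589
Var(rm) = Σ(rm − r̄m)² / 6 = 0.6856
β = Cov / Var = 0.1589 / 0.6856 = 0.2318

0.232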